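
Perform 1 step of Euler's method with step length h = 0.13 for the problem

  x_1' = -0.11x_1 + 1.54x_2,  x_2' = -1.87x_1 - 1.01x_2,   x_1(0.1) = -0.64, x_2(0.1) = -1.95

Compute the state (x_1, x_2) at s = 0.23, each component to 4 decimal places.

Euler on (x_1,x_2): x_1_{n+1} = x_1_n + h·x_1', x_2_{n+1} = x_2_n + h·x_2'.
0.100000: (-0.640000, -1.950000); f=(-2.932600, 3.166300) → (-1.021238, -1.538381)
(x_1(0.23), x_2(0.23)) ≈ (-1.0212, -1.5384)

-1.0212, -1.5384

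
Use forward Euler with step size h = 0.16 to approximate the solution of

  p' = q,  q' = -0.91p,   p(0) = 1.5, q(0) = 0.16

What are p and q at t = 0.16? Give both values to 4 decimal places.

Euler on (p,q): p_{n+1} = p_n + h·p', q_{n+1} = q_n + h·q'.
0.000000: (1.500000, 0.160000); f=(0.160000, -1.365000) → (1.525600, -0.058400)
(p(0.16), q(0.16)) ≈ (1.5256, -0.0584)

1.5256, -0.0584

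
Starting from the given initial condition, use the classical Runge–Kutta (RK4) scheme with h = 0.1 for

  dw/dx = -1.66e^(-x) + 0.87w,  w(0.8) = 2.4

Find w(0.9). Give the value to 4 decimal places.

2.5439

RK4: k1 = f(x_n, w_n); k2 = f(x_n + h/2, w_n + (h/2)·k1); k3 = f(x_n + h/2, w_n + (h/2)·k2); k4 = f(x_n + h, w_n + h·k3); w_{n+1} = w_n + (h/6)·(k1 + 2k2 + 2k3 + k4).
x=0.800000, w=2.400000:
  k1 = f(0.800000, 2.400000) = 1.342114
  k2 = f(0.850000, 2.467106) = 1.436873
  k3 = f(0.850000, 2.471844) = 1.440995
  k4 = f(0.900000, 2.544100) = 1.538461
  w ← 2.400000 + (0.1/6)·(k1 + 2k2 + 2k3 + k4) = 2.543939
w(0.9) ≈ 2.5439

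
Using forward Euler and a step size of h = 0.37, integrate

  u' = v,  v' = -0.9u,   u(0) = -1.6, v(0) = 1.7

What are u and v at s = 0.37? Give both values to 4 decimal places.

Euler on (u,v): u_{n+1} = u_n + h·u', v_{n+1} = v_n + h·v'.
0.000000: (-1.600000, 1.700000); f=(1.700000, 1.440000) → (-0.971000, 2.232800)
(u(0.37), v(0.37)) ≈ (-0.9710, 2.2328)

-0.9710, 2.2328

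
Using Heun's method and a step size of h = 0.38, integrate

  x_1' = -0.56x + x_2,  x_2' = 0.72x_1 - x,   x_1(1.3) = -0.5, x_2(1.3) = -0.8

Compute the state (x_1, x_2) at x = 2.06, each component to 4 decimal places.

Heun on (x_1,x_2): k1 = f(x_n, state_n); k2 = f(x_n + h, state_n + h·k1); state_{n+1} = state_n + (h/2)·(k1 + k2).
1.300000: (-0.500000, -0.800000)
  k1 = (-1.528000, -1.660000)
  predictor → (-1.080640, -1.430800)
  k2 = (-2.371600, -2.458061)
  → (-1.240924, -1.582432)
1.680000: (-1.240924, -1.582432)
  k1 = (-2.523232, -2.573465)
  predictor → (-2.199752, -2.560348)
  k2 = (-3.713948, -3.643821)
  → (-2.425988, -2.763716)
(x_1(2.06), x_2(2.06)) ≈ (-2.4260, -2.7637)

-2.4260, -2.7637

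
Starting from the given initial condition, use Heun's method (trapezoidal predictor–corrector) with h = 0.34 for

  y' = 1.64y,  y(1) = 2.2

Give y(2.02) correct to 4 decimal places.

11.0596

Heun: k1 = f(s_n, y_n); k2 = f(s_n + h, y_n + h·k1); y_{n+1} = y_n + (h/2)·(k1 + k2).
s=1.000000, y=2.200000:
  k1 = f(1.000000, 2.200000) = 3.608000
  k2 = f(1.340000, 3.426720) = 5.619821
  y ← 2.200000 + (0.34/2)·(3.608000 + 5.619821) = 3.768730
s=1.340000, y=3.768730:
  k1 = f(1.340000, 3.768730) = 6.180716
  k2 = f(1.680000, 5.870173) = 9.627084
  y ← 3.768730 + (0.34/2)·(6.180716 + 9.627084) = 6.456056
s=1.680000, y=6.456056:
  k1 = f(1.680000, 6.456056) = 10.587931
  k2 = f(2.020000, 10.055952) = 16.491762
  y ← 6.456056 + (0.34/2)·(10.587931 + 16.491762) = 11.059603
y(2.02) ≈ 11.0596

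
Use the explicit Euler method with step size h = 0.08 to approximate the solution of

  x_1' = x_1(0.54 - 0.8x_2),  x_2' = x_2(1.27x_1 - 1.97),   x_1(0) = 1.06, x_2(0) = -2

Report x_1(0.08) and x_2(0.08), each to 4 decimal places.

1.2415, -1.9002

Euler on (x_1,x_2): x_1_{n+1} = x_1_n + h·x_1', x_2_{n+1} = x_2_n + h·x_2'.
0.000000: (1.060000, -2.000000); f=(2.268400, 1.247600) → (1.241472, -1.900192)
(x_1(0.08), x_2(0.08)) ≈ (1.2415, -1.9002)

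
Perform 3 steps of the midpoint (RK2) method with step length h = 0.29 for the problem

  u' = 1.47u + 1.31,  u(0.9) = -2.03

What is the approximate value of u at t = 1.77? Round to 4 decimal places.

-4.8682

Midpoint: k1 = f(t_n, u_n); k2 = f(t_n + h/2, u_n + (h/2)·k1); u_{n+1} = u_n + h·k2.
t=0.900000, u=-2.030000:
  k1 = f(0.900000, -2.030000) = -1.674100
  k2 = f(1.045000, -2.272744) = -2.030934
  u ← -2.030000 + 0.29·(-2.030934) = -2.618971
t=1.190000, u=-2.618971:
  k1 = f(1.190000, -2.618971) = -2.539887
  k2 = f(1.335000, -2.987255) = -3.081264
  u ← -2.618971 + 0.29·(-3.081264) = -3.512538
t=1.480000, u=-3.512538:
  k1 = f(1.480000, -3.512538) = -3.853430
  k2 = f(1.625000, -4.071285) = -4.674789
  u ← -3.512538 + 0.29·(-4.674789) = -4.868226
u(1.77) ≈ -4.8682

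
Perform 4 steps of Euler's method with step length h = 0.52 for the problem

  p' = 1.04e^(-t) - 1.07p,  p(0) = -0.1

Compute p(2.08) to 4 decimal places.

0.3050

Euler: p_{n+1} = p_n + h·f(t_n, p_n).
t=0.000000, p=-0.100000: f=1.147000 → p ← -0.100000 + 0.52·1.147000 = 0.496440
t=0.520000, p=0.496440: f=0.087111 → p ← 0.496440 + 0.52·0.087111 = 0.541737
t=1.040000, p=0.541737: f=-0.212066 → p ← 0.541737 + 0.52·(-0.212066) = 0.431463
t=1.560000, p=0.431463: f=-0.243124 → p ← 0.431463 + 0.52·(-0.243124) = 0.305039
p(2.08) ≈ 0.3050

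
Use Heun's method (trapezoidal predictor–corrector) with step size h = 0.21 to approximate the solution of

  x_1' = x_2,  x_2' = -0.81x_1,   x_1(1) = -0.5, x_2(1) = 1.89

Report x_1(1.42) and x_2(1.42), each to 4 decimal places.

Heun on (x_1,x_2): k1 = f(t_n, state_n); k2 = f(t_n + h, state_n + h·k1); state_{n+1} = state_n + (h/2)·(k1 + k2).
1.000000: (-0.500000, 1.890000)
  k1 = (1.890000, 0.405000)
  predictor → (-0.103100, 1.975050)
  k2 = (1.975050, 0.083511)
  → (-0.094170, 1.941294)
1.210000: (-0.094170, 1.941294)
  k1 = (1.941294, 0.076277)
  predictor → (0.313502, 1.957312)
  k2 = (1.957312, -0.253937)
  → (0.315184, 1.922639)
(x_1(1.42), x_2(1.42)) ≈ (0.3152, 1.9226)

0.3152, 1.9226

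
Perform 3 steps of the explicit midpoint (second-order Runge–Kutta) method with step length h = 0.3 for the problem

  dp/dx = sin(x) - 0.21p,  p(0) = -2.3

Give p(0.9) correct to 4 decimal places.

Midpoint: k1 = f(x_n, p_n); k2 = f(x_n + h/2, p_n + (h/2)·k1); p_{n+1} = p_n + h·k2.
x=0.000000, p=-2.300000:
  k1 = f(0.000000, -2.300000) = 0.483000
  k2 = f(0.150000, -2.227550) = 0.617224
  p ← -2.300000 + 0.3·0.617224 = -2.114833
x=0.300000, p=-2.114833:
  k1 = f(0.300000, -2.114833) = 0.739635
  k2 = f(0.450000, -2.003888) = 0.855782
  p ← -2.114833 + 0.3·0.855782 = -1.858098
x=0.600000, p=-1.858098:
  k1 = f(0.600000, -1.858098) = 0.954843
  k2 = f(0.750000, -1.714872) = 1.041762
  p ← -1.858098 + 0.3·1.041762 = -1.545570
p(0.9) ≈ -1.5456

-1.5456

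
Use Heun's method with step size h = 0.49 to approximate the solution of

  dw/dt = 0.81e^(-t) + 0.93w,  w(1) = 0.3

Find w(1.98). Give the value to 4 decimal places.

Heun: k1 = f(t_n, w_n); k2 = f(t_n + h, w_n + h·k1); w_{n+1} = w_n + (h/2)·(k1 + k2).
t=1.000000, w=0.300000:
  k1 = f(1.000000, 0.300000) = 0.576982
  k2 = f(1.490000, 0.582721) = 0.724483
  w ← 0.300000 + (0.49/2)·(0.576982 + 0.724483) = 0.618859
t=1.490000, w=0.618859:
  k1 = f(1.490000, 0.618859) = 0.758091
  k2 = f(1.980000, 0.990323) = 1.032837
  w ← 0.618859 + (0.49/2)·(0.758091 + 1.032837) = 1.057636
w(1.98) ≈ 1.0576

1.0576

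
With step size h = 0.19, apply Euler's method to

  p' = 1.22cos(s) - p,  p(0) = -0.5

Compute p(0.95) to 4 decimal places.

0.5137

Euler: p_{n+1} = p_n + h·f(s_n, p_n).
s=0.000000, p=-0.500000: f=1.720000 → p ← -0.500000 + 0.19·1.720000 = -0.173200
s=0.190000, p=-0.173200: f=1.371245 → p ← -0.173200 + 0.19·1.371245 = 0.087337
s=0.380000, p=0.087337: f=1.045634 → p ← 0.087337 + 0.19·1.045634 = 0.286007
s=0.570000, p=0.286007: f=0.741112 → p ← 0.286007 + 0.19·0.741112 = 0.426818
s=0.760000, p=0.426818: f=0.457482 → p ← 0.426818 + 0.19·0.457482 = 0.513740
p(0.95) ≈ 0.5137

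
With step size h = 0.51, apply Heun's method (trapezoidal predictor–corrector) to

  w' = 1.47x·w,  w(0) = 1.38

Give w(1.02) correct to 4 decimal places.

Heun: k1 = f(x_n, w_n); k2 = f(x_n + h, w_n + h·k1); w_{n+1} = w_n + (h/2)·(k1 + k2).
x=0.000000, w=1.380000:
  k1 = f(0.000000, 1.380000) = 0.000000
  k2 = f(0.510000, 1.380000) = 1.034586
  w ← 1.380000 + (0.51/2)·(0.000000 + 1.034586) = 1.643819
x=0.510000, w=1.643819:
  k1 = f(0.510000, 1.643819) = 1.232371
  k2 = f(1.020000, 2.272329) = 3.407130
  w ← 1.643819 + (0.51/2)·(1.232371 + 3.407130) = 2.826892
w(1.02) ≈ 2.8269

2.8269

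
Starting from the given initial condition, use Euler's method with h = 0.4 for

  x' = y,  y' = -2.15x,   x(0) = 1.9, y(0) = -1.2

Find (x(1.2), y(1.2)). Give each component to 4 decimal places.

Euler on (x,y): x_{n+1} = x_n + h·x', y_{n+1} = y_n + h·y'.
0.000000: (1.900000, -1.200000); f=(-1.200000, -4.085000) → (1.420000, -2.834000)
0.400000: (1.420000, -2.834000); f=(-2.834000, -3.053000) → (0.286400, -4.055200)
0.800000: (0.286400, -4.055200); f=(-4.055200, -0.615760) → (-1.335680, -4.301504)
(x(1.2), y(1.2)) ≈ (-1.3357, -4.3015)

-1.3357, -4.3015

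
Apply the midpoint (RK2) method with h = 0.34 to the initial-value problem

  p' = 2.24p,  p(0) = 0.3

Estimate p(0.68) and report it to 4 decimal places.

Midpoint: k1 = f(t_n, p_n); k2 = f(t_n + h/2, p_n + (h/2)·k1); p_{n+1} = p_n + h·k2.
t=0.000000, p=0.300000:
  k1 = f(0.000000, 0.300000) = 0.672000
  k2 = f(0.170000, 0.414240) = 0.927898
  p ← 0.300000 + 0.34·0.927898 = 0.615485
t=0.340000, p=0.615485:
  k1 = f(0.340000, 0.615485) = 1.378687
  k2 = f(0.510000, 0.849862) = 1.903691
  p ← 0.615485 + 0.34·1.903691 = 1.262740
p(0.68) ≈ 1.2627

1.2627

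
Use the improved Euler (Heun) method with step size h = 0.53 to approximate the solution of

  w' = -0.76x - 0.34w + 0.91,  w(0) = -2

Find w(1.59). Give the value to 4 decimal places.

Heun: k1 = f(x_n, w_n); k2 = f(x_n + h, w_n + h·k1); w_{n+1} = w_n + (h/2)·(k1 + k2).
x=0.000000, w=-2.000000:
  k1 = f(0.000000, -2.000000) = 1.590000
  k2 = f(0.530000, -1.157300) = 0.900682
  w ← -2.000000 + (0.53/2)·(1.590000 + 0.900682) = -1.339969
x=0.530000, w=-1.339969:
  k1 = f(0.530000, -1.339969) = 0.962790
  k2 = f(1.060000, -0.829691) = 0.386495
  w ← -1.339969 + (0.53/2)·(0.962790 + 0.386495) = -0.982409
x=1.060000, w=-0.982409:
  k1 = f(1.060000, -0.982409) = 0.438419
  k2 = f(1.590000, -0.750047) = -0.043384
  w ← -0.982409 + (0.53/2)·(0.438419 + (-0.043384)) = -0.877725
w(1.59) ≈ -0.8777

-0.8777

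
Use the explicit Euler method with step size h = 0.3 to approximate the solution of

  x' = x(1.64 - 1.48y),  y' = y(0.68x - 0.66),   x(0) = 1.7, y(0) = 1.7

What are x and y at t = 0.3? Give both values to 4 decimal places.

1.2532, 1.9530

Euler on (x,y): x_{n+1} = x_n + h·x', y_{n+1} = y_n + h·y'.
0.000000: (1.700000, 1.700000); f=(-1.489200, 0.843200) → (1.253240, 1.952960)
(x(0.3), y(0.3)) ≈ (1.2532, 1.9530)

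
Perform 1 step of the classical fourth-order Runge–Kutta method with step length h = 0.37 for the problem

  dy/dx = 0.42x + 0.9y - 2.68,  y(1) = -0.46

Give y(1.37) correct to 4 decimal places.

RK4: k1 = f(x_n, y_n); k2 = f(x_n + h/2, y_n + (h/2)·k1); k3 = f(x_n + h/2, y_n + (h/2)·k2); k4 = f(x_n + h, y_n + h·k3); y_{n+1} = y_n + (h/6)·(k1 + 2k2 + 2k3 + k4).
x=1.000000, y=-0.460000:
  k1 = f(1.000000, -0.460000) = -2.674000
  k2 = f(1.185000, -0.954690) = -3.041521
  k3 = f(1.185000, -1.022681) = -3.102713
  k4 = f(1.370000, -1.608004) = -3.551804
  y ← -0.460000 + (0.37/6)·(k1 + 2k2 + 2k3 + k4) = -1.601713
y(1.37) ≈ -1.6017

-1.6017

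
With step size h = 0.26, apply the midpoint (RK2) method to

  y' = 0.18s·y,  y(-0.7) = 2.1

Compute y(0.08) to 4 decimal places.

Midpoint: k1 = f(s_n, y_n); k2 = f(s_n + h/2, y_n + (h/2)·k1); y_{n+1} = y_n + h·k2.
s=-0.700000, y=2.100000:
  k1 = f(-0.700000, 2.100000) = -0.264600
  k2 = f(-0.570000, 2.065602) = -0.211931
  y ← 2.100000 + 0.26·(-0.211931) = 2.044898
s=-0.440000, y=2.044898:
  k1 = f(-0.440000, 2.044898) = -0.161956
  k2 = f(-0.310000, 2.023844) = -0.112930
  y ← 2.044898 + 0.26·(-0.112930) = 2.015536
s=-0.180000, y=2.015536:
  k1 = f(-0.180000, 2.015536) = -0.065303
  k2 = f(-0.050000, 2.007047) = -0.018063
  y ← 2.015536 + 0.26·(-0.018063) = 2.010840
y(0.08) ≈ 2.0108

2.0108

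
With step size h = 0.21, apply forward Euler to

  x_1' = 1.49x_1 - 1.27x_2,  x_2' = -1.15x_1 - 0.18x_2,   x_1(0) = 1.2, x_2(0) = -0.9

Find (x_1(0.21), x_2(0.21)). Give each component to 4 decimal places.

Euler on (x_1,x_2): x_1_{n+1} = x_1_n + h·x_1', x_2_{n+1} = x_2_n + h·x_2'.
0.000000: (1.200000, -0.900000); f=(2.931000, -1.218000) → (1.815510, -1.155780)
(x_1(0.21), x_2(0.21)) ≈ (1.8155, -1.1558)

1.8155, -1.1558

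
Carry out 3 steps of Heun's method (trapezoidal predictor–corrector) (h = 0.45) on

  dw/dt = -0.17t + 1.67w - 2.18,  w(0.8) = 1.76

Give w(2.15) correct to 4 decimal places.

Heun: k1 = f(t_n, w_n); k2 = f(t_n + h, w_n + h·k1); w_{n+1} = w_n + (h/2)·(k1 + k2).
t=0.800000, w=1.760000:
  k1 = f(0.800000, 1.760000) = 0.623200
  k2 = f(1.250000, 2.040440) = 1.015035
  w ← 1.760000 + (0.45/2)·(0.623200 + 1.015035) = 2.128603
t=1.250000, w=2.128603:
  k1 = f(1.250000, 2.128603) = 1.162267
  k2 = f(1.700000, 2.651623) = 1.959210
  w ← 2.128603 + (0.45/2)·(1.162267 + 1.959210) = 2.830935
t=1.700000, w=2.830935:
  k1 = f(1.700000, 2.830935) = 2.258662
  k2 = f(2.150000, 3.847333) = 3.879546
  w ← 2.830935 + (0.45/2)·(2.258662 + 3.879546) = 4.212032
w(2.15) ≈ 4.2120

4.2120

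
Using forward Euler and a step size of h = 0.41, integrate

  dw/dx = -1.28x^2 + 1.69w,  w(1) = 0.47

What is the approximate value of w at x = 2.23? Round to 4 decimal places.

-2.7284

Euler: w_{n+1} = w_n + h·f(x_n, w_n).
x=1.000000, w=0.470000: f=-0.485700 → w ← 0.470000 + 0.41·(-0.485700) = 0.270863
x=1.410000, w=0.270863: f=-2.087010 → w ← 0.270863 + 0.41·(-2.087010) = -0.584811
x=1.820000, w=-0.584811: f=-5.228202 → w ← -0.584811 + 0.41·(-5.228202) = -2.728374
w(2.23) ≈ -2.7284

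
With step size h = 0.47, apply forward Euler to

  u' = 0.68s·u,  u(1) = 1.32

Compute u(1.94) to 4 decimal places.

2.5602

Euler: u_{n+1} = u_n + h·f(s_n, u_n).
s=1.000000, u=1.320000: f=0.897600 → u ← 1.320000 + 0.47·0.897600 = 1.741872
s=1.470000, u=1.741872: f=1.741175 → u ← 1.741872 + 0.47·1.741175 = 2.560224
u(1.94) ≈ 2.5602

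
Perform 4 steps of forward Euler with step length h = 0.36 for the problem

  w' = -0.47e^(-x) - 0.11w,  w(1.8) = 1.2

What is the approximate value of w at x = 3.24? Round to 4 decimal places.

0.9556

Euler: w_{n+1} = w_n + h·f(x_n, w_n).
x=1.800000, w=1.200000: f=-0.209690 → w ← 1.200000 + 0.36·(-0.209690) = 1.124511
x=2.160000, w=1.124511: f=-0.177899 → w ← 1.124511 + 0.36·(-0.177899) = 1.060468
x=2.520000, w=1.060468: f=-0.154467 → w ← 1.060468 + 0.36·(-0.154467) = 1.004859
x=2.880000, w=1.004859: f=-0.136918 → w ← 1.004859 + 0.36·(-0.136918) = 0.955569
w(3.24) ≈ 0.9556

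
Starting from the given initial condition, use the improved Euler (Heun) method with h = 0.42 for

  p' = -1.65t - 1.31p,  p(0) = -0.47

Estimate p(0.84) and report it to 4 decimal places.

-0.6139

Heun: k1 = f(t_n, p_n); k2 = f(t_n + h, p_n + h·k1); p_{n+1} = p_n + (h/2)·(k1 + k2).
t=0.000000, p=-0.470000:
  k1 = f(0.000000, -0.470000) = 0.615700
  k2 = f(0.420000, -0.211406) = -0.416058
  p ← -0.470000 + (0.42/2)·(0.615700 + (-0.416058)) = -0.428075
t=0.420000, p=-0.428075:
  k1 = f(0.420000, -0.428075) = -0.132221
  k2 = f(0.840000, -0.483608) = -0.752473
  p ← -0.428075 + (0.42/2)·(-0.132221 + (-0.752473)) = -0.613861
p(0.84) ≈ -0.6139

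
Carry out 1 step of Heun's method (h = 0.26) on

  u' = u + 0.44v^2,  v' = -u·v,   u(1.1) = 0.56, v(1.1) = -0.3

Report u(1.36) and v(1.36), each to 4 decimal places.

0.7348, -0.2543

Heun on (u,v): k1 = f(t_n, state_n); k2 = f(t_n + h, state_n + h·k1); state_{n+1} = state_n + (h/2)·(k1 + k2).
1.100000: (0.560000, -0.300000)
  k1 = (0.599600, 0.168000)
  predictor → (0.715896, -0.256320)
  k2 = (0.744804, 0.183498)
  → (0.734773, -0.254305)
(u(1.36), v(1.36)) ≈ (0.7348, -0.2543)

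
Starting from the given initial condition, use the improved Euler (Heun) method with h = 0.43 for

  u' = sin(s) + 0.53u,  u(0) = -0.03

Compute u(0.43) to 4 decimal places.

Heun: k1 = f(s_n, u_n); k2 = f(s_n + h, u_n + h·k1); u_{n+1} = u_n + (h/2)·(k1 + k2).
s=0.000000, u=-0.030000:
  k1 = f(0.000000, -0.030000) = -0.015900
  k2 = f(0.430000, -0.036837) = 0.397347
  u ← -0.030000 + (0.43/2)·(-0.015900 + 0.397347) = 0.052011
u(0.43) ≈ 0.0520

0.0520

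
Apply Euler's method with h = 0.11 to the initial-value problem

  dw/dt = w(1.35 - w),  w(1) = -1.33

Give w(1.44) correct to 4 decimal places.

-4.8575

Euler: w_{n+1} = w_n + h·f(t_n, w_n).
t=1.000000, w=-1.330000: f=-3.564400 → w ← -1.330000 + 0.11·(-3.564400) = -1.722084
t=1.110000, w=-1.722084: f=-5.290387 → w ← -1.722084 + 0.11·(-5.290387) = -2.304027
t=1.220000, w=-2.304027: f=-8.418974 → w ← -2.304027 + 0.11·(-8.418974) = -3.230114
t=1.330000, w=-3.230114: f=-14.794288 → w ← -3.230114 + 0.11·(-14.794288) = -4.857485
w(1.44) ≈ -4.8575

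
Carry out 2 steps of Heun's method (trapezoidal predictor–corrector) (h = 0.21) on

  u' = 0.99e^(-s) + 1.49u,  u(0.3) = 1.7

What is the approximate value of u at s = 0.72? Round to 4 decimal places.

3.5081

Heun: k1 = f(s_n, u_n); k2 = f(s_n + h, u_n + h·k1); u_{n+1} = u_n + (h/2)·(k1 + k2).
s=0.300000, u=1.700000:
  k1 = f(0.300000, 1.700000) = 3.266410
  k2 = f(0.510000, 2.385946) = 4.149550
  u ← 1.700000 + (0.21/2)·(3.266410 + 4.149550) = 2.478676
s=0.510000, u=2.478676:
  k1 = f(0.510000, 2.478676) = 4.287718
  k2 = f(0.720000, 3.379097) = 5.516739
  u ← 2.478676 + (0.21/2)·(4.287718 + 5.516739) = 3.508144
u(0.72) ≈ 3.5081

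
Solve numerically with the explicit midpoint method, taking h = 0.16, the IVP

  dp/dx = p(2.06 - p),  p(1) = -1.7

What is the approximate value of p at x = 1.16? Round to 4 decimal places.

-3.2113

Midpoint: k1 = f(x_n, p_n); k2 = f(x_n + h/2, p_n + (h/2)·k1); p_{n+1} = p_n + h·k2.
x=1.000000, p=-1.700000:
  k1 = f(1.000000, -1.700000) = -6.392000
  k2 = f(1.080000, -2.211360) = -9.445515
  p ← -1.700000 + 0.16·(-9.445515) = -3.211282
p(1.16) ≈ -3.2113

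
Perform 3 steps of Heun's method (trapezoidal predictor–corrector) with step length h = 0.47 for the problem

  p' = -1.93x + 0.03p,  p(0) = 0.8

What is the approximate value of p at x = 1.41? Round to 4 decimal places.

Heun: k1 = f(x_n, p_n); k2 = f(x_n + h, p_n + h·k1); p_{n+1} = p_n + (h/2)·(k1 + k2).
x=0.000000, p=0.800000:
  k1 = f(0.000000, 0.800000) = 0.024000
  k2 = f(0.470000, 0.811280) = -0.882762
  p ← 0.800000 + (0.47/2)·(0.024000 + (-0.882762)) = 0.598191
x=0.470000, p=0.598191:
  k1 = f(0.470000, 0.598191) = -0.889154
  k2 = f(0.940000, 0.180289) = -1.808791
  p ← 0.598191 + (0.47/2)·(-0.889154 + (-1.808791)) = -0.035826
x=0.940000, p=-0.035826:
  k1 = f(0.940000, -0.035826) = -1.815275
  k2 = f(1.410000, -0.889005) = -2.747970
  p ← -0.035826 + (0.47/2)·(-1.815275 + (-2.747970)) = -1.108189
p(1.41) ≈ -1.1082

-1.1082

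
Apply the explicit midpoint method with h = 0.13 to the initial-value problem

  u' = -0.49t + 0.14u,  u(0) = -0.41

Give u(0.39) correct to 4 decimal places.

Midpoint: k1 = f(t_n, u_n); k2 = f(t_n + h/2, u_n + (h/2)·k1); u_{n+1} = u_n + h·k2.
t=0.000000, u=-0.410000:
  k1 = f(0.000000, -0.410000) = -0.057400
  k2 = f(0.065000, -0.413731) = -0.089772
  u ← -0.410000 + 0.13·(-0.089772) = -0.421670
t=0.130000, u=-0.421670:
  k1 = f(0.130000, -0.421670) = -0.122734
  k2 = f(0.195000, -0.429648) = -0.155701
  u ← -0.421670 + 0.13·(-0.155701) = -0.441911
t=0.260000, u=-0.441911:
  k1 = f(0.260000, -0.441911) = -0.189268
  k2 = f(0.325000, -0.454214) = -0.222840
  u ← -0.441911 + 0.13·(-0.222840) = -0.470881
u(0.39) ≈ -0.4709

-0.4709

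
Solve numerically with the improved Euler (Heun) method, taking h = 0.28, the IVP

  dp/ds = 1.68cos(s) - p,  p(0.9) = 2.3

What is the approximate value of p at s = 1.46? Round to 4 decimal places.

1.5641

Heun: k1 = f(s_n, p_n); k2 = f(s_n + h, p_n + h·k1); p_{n+1} = p_n + (h/2)·(k1 + k2).
s=0.900000, p=2.300000:
  k1 = f(0.900000, 2.300000) = -1.255695
  k2 = f(1.180000, 1.948405) = -1.308452
  p ← 2.300000 + (0.28/2)·(-1.255695 + (-1.308452)) = 1.941019
s=1.180000, p=1.941019:
  k1 = f(1.180000, 1.941019) = -1.301066
  k2 = f(1.460000, 1.576721) = -1.390964
  p ← 1.941019 + (0.28/2)·(-1.301066 + (-1.390964)) = 1.564135
p(1.46) ≈ 1.5641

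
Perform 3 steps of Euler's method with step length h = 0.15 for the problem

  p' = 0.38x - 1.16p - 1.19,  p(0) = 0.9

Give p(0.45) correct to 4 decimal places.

Euler: p_{n+1} = p_n + h·f(x_n, p_n).
x=0.000000, p=0.900000: f=-2.234000 → p ← 0.900000 + 0.15·(-2.234000) = 0.564900
x=0.150000, p=0.564900: f=-1.788284 → p ← 0.564900 + 0.15·(-1.788284) = 0.296657
x=0.300000, p=0.296657: f=-1.420123 → p ← 0.296657 + 0.15·(-1.420123) = 0.083639
p(0.45) ≈ 0.0836

0.0836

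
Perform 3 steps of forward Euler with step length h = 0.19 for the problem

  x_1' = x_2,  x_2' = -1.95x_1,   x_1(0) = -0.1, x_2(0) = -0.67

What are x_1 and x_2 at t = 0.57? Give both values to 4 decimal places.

Euler on (x_1,x_2): x_1_{n+1} = x_1_n + h·x_1', x_2_{n+1} = x_2_n + h·x_2'.
0.000000: (-0.100000, -0.670000); f=(-0.670000, 0.195000) → (-0.227300, -0.632950)
0.190000: (-0.227300, -0.632950); f=(-0.632950, 0.443235) → (-0.347560, -0.548735)
0.380000: (-0.347560, -0.548735); f=(-0.548735, 0.677743) → (-0.451820, -0.419964)
(x_1(0.57), x_2(0.57)) ≈ (-0.4518, -0.4200)

-0.4518, -0.4200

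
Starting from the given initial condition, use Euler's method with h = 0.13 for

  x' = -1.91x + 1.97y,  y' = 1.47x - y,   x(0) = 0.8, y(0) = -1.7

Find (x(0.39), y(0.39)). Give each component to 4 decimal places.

-0.4488, -1.0172

Euler on (x,y): x_{n+1} = x_n + h·x', y_{n+1} = y_n + h·y'.
0.000000: (0.800000, -1.700000); f=(-4.877000, 2.876000) → (0.165990, -1.326120)
0.130000: (0.165990, -1.326120); f=(-2.929497, 1.570125) → (-0.214845, -1.122004)
0.260000: (-0.214845, -1.122004); f=(-1.799994, 0.806182) → (-0.448844, -1.017200)
(x(0.39), y(0.39)) ≈ (-0.4488, -1.0172)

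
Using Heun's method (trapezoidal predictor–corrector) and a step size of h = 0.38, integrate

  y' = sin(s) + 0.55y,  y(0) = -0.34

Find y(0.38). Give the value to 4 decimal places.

Heun: k1 = f(s_n, y_n); k2 = f(s_n + h, y_n + h·k1); y_{n+1} = y_n + (h/2)·(k1 + k2).
s=0.000000, y=-0.340000:
  k1 = f(0.000000, -0.340000) = -0.187000
  k2 = f(0.380000, -0.411060) = 0.144837
  y ← -0.340000 + (0.38/2)·(-0.187000 + 0.144837) = -0.348011
y(0.38) ≈ -0.3480

-0.3480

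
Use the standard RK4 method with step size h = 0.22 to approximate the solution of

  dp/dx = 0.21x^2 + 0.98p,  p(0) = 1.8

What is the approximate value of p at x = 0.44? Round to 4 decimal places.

2.7770

RK4: k1 = f(x_n, p_n); k2 = f(x_n + h/2, p_n + (h/2)·k1); k3 = f(x_n + h/2, p_n + (h/2)·k2); k4 = f(x_n + h, p_n + h·k3); p_{n+1} = p_n + (h/6)·(k1 + 2k2 + 2k3 + k4).
x=0.000000, p=1.800000:
  k1 = f(0.000000, 1.800000) = 1.764000
  k2 = f(0.110000, 1.994040) = 1.956700
  k3 = f(0.110000, 2.015237) = 1.977473
  k4 = f(0.220000, 2.235044) = 2.200507
  p ← 1.800000 + (0.22/6)·(k1 + 2k2 + 2k3 + k4) = 2.233871
x=0.220000, p=2.233871:
  k1 = f(0.220000, 2.233871) = 2.199358
  k2 = f(0.330000, 2.475801) = 2.449154
  k3 = f(0.330000, 2.503278) = 2.476082
  k4 = f(0.440000, 2.778609) = 2.763693
  p ← 2.233871 + (0.22/6)·(k1 + 2k2 + 2k3 + k4) = 2.777034
p(0.44) ≈ 2.7770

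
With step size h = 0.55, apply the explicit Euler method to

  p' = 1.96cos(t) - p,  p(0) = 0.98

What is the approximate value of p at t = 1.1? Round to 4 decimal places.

Euler: p_{n+1} = p_n + h·f(t_n, p_n).
t=0.000000, p=0.980000: f=0.980000 → p ← 0.980000 + 0.55·0.980000 = 1.519000
t=0.550000, p=1.519000: f=0.151948 → p ← 1.519000 + 0.55·0.151948 = 1.602571
p(1.1) ≈ 1.6026

1.6026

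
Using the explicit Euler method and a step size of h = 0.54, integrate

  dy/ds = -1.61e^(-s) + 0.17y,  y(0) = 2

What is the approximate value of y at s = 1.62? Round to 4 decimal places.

0.7182

Euler: y_{n+1} = y_n + h·f(s_n, y_n).
s=0.000000, y=2.000000: f=-1.270000 → y ← 2.000000 + 0.54·(-1.270000) = 1.314200
s=0.540000, y=1.314200: f=-0.714811 → y ← 1.314200 + 0.54·(-0.714811) = 0.928202
s=1.080000, y=0.928202: f=-0.388954 → y ← 0.928202 + 0.54·(-0.388954) = 0.718167
y(1.62) ≈ 0.7182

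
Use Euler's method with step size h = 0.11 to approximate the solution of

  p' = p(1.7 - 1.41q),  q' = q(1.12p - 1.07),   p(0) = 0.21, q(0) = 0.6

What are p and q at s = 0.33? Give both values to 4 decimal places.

Euler on (p,q): p_{n+1} = p_n + h·p', q_{n+1} = q_n + h·q'.
0.000000: (0.210000, 0.600000); f=(0.179340, -0.500880) → (0.229727, 0.544903)
0.110000: (0.229727, 0.544903); f=(0.214034, -0.442846) → (0.253271, 0.496190)
0.220000: (0.253271, 0.496190); f=(0.253365, -0.390172) → (0.281141, 0.453271)
(p(0.33), q(0.33)) ≈ (0.2811, 0.4533)

0.2811, 0.4533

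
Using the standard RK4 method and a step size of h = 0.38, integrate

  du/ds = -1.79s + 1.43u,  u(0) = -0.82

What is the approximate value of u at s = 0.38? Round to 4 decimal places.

-1.5674

RK4: k1 = f(s_n, u_n); k2 = f(s_n + h/2, u_n + (h/2)·k1); k3 = f(s_n + h/2, u_n + (h/2)·k2); k4 = f(s_n + h, u_n + h·k3); u_{n+1} = u_n + (h/6)·(k1 + 2k2 + 2k3 + k4).
s=0.000000, u=-0.820000:
  k1 = f(0.000000, -0.820000) = -1.172600
  k2 = f(0.190000, -1.042794) = -1.831295
  k3 = f(0.190000, -1.167946) = -2.010263
  k4 = f(0.380000, -1.583900) = -2.945177
  u ← -0.820000 + (0.38/6)·(k1 + 2k2 + 2k3 + k4) = -1.567390
u(0.38) ≈ -1.5674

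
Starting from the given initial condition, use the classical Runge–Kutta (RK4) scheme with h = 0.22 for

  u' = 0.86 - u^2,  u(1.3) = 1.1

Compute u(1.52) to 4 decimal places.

RK4: k1 = f(x_n, u_n); k2 = f(x_n + h/2, u_n + (h/2)·k1); k3 = f(x_n + h/2, u_n + (h/2)·k2); k4 = f(x_n + h, u_n + h·k3); u_{n+1} = u_n + (h/6)·(k1 + 2k2 + 2k3 + k4).
x=1.300000, u=1.100000:
  k1 = f(1.300000, 1.100000) = -0.350000
  k2 = f(1.410000, 1.061500) = -0.266782
  k3 = f(1.410000, 1.070654) = -0.286300
  k4 = f(1.520000, 1.037014) = -0.215398
  u ← 1.100000 + (0.22/6)·(k1 + 2k2 + 2k3 + k4) = 1.038709
u(1.52) ≈ 1.0387

1.0387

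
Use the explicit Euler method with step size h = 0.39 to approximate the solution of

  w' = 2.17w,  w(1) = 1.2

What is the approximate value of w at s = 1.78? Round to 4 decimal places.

4.0906

Euler: w_{n+1} = w_n + h·f(s_n, w_n).
s=1.000000, w=1.200000: f=2.604000 → w ← 1.200000 + 0.39·2.604000 = 2.215560
s=1.390000, w=2.215560: f=4.807765 → w ← 2.215560 + 0.39·4.807765 = 4.090588
w(1.78) ≈ 4.0906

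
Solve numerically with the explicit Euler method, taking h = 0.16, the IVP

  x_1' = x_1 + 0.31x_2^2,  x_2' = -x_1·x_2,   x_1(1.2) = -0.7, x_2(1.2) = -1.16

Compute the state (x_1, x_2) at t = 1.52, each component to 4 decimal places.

Euler on (x_1,x_2): x_1_{n+1} = x_1_n + h·x_1', x_2_{n+1} = x_2_n + h·x_2'.
1.200000: (-0.700000, -1.160000); f=(-0.282864, -0.812000) → (-0.745258, -1.289920)
1.360000: (-0.745258, -1.289920); f=(-0.229451, -0.961324) → (-0.781970, -1.443732)
(x_1(1.52), x_2(1.52)) ≈ (-0.7820, -1.4437)

-0.7820, -1.4437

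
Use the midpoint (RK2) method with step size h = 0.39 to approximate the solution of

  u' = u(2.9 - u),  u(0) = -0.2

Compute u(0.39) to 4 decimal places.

-0.6031

Midpoint: k1 = f(s_n, u_n); k2 = f(s_n + h/2, u_n + (h/2)·k1); u_{n+1} = u_n + h·k2.
s=0.000000, u=-0.200000:
  k1 = f(0.000000, -0.200000) = -0.620000
  k2 = f(0.195000, -0.320900) = -1.033587
  u ← -0.200000 + 0.39·(-1.033587) = -0.603099
u(0.39) ≈ -0.6031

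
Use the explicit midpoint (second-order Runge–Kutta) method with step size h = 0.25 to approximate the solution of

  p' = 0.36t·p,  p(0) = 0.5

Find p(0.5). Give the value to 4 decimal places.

Midpoint: k1 = f(t_n, p_n); k2 = f(t_n + h/2, p_n + (h/2)·k1); p_{n+1} = p_n + h·k2.
t=0.000000, p=0.500000:
  k1 = f(0.000000, 0.500000) = 0.000000
  k2 = f(0.125000, 0.500000) = 0.022500
  p ← 0.500000 + 0.25·0.022500 = 0.505625
t=0.250000, p=0.505625:
  k1 = f(0.250000, 0.505625) = 0.045506
  k2 = f(0.375000, 0.511313) = 0.069027
  p ← 0.505625 + 0.25·0.069027 = 0.522882
p(0.5) ≈ 0.5229

0.5229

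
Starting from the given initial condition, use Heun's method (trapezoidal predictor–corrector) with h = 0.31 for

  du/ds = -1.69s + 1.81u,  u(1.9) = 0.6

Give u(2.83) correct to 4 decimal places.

Heun: k1 = f(s_n, u_n); k2 = f(s_n + h, u_n + h·k1); u_{n+1} = u_n + (h/2)·(k1 + k2).
s=1.900000, u=0.600000:
  k1 = f(1.900000, 0.600000) = -2.125000
  k2 = f(2.210000, -0.058750) = -3.841237
  u ← 0.600000 + (0.31/2)·(-2.125000 + (-3.841237)) = -0.324767
s=2.210000, u=-0.324767:
  k1 = f(2.210000, -0.324767) = -4.322728
  k2 = f(2.520000, -1.664812) = -7.272111
  u ← -0.324767 + (0.31/2)·(-4.322728 + (-7.272111)) = -2.121967
s=2.520000, u=-2.121967:
  k1 = f(2.520000, -2.121967) = -8.099560
  k2 = f(2.830000, -4.632830) = -13.168123
  u ← -2.121967 + (0.31/2)·(-8.099560 + (-13.168123)) = -5.418458
u(2.83) ≈ -5.4185

-5.4185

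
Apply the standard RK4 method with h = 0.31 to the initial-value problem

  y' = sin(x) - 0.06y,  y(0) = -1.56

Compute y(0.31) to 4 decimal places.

-1.4839

RK4: k1 = f(x_n, y_n); k2 = f(x_n + h/2, y_n + (h/2)·k1); k3 = f(x_n + h/2, y_n + (h/2)·k2); k4 = f(x_n + h, y_n + h·k3); y_{n+1} = y_n + (h/6)·(k1 + 2k2 + 2k3 + k4).
x=0.000000, y=-1.560000:
  k1 = f(0.000000, -1.560000) = 0.093600
  k2 = f(0.155000, -1.545492) = 0.247110
  k3 = f(0.155000, -1.521698) = 0.245682
  k4 = f(0.310000, -1.483839) = 0.394089
  y ← -1.560000 + (0.31/6)·(k1 + 2k2 + 2k3 + k4) = -1.483881
y(0.31) ≈ -1.4839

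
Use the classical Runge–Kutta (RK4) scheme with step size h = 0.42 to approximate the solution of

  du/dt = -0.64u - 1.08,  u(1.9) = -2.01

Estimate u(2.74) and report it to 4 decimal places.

-1.8759

RK4: k1 = f(t_n, u_n); k2 = f(t_n + h/2, u_n + (h/2)·k1); k3 = f(t_n + h/2, u_n + (h/2)·k2); k4 = f(t_n + h, u_n + h·k3); u_{n+1} = u_n + (h/6)·(k1 + 2k2 + 2k3 + k4).
t=1.900000, u=-2.010000:
  k1 = f(1.900000, -2.010000) = 0.206400
  k2 = f(2.110000, -1.966656) = 0.178660
  k3 = f(2.110000, -1.972481) = 0.182388
  k4 = f(2.320000, -1.933397) = 0.157374
  u ← -2.010000 + (0.42/6)·(k1 + 2k2 + 2k3 + k4) = -1.933989
t=2.320000, u=-1.933989:
  k1 = f(2.320000, -1.933989) = 0.157753
  k2 = f(2.530000, -1.900861) = 0.136551
  k3 = f(2.530000, -1.905313) = 0.139401
  k4 = f(2.740000, -1.875441) = 0.120282
  u ← -1.933989 + (0.42/6)·(k1 + 2k2 + 2k3 + k4) = -1.875893
u(2.74) ≈ -1.8759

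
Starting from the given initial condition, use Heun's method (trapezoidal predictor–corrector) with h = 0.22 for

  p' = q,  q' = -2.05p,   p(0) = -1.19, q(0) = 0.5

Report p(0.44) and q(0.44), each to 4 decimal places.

Heun on (p,q): k1 = f(x_n, state_n); k2 = f(x_n + h, state_n + h·k1); state_{n+1} = state_n + (h/2)·(k1 + k2).
0.000000: (-1.190000, 0.500000)
  k1 = (0.500000, 2.439500)
  predictor → (-1.080000, 1.036690)
  k2 = (1.036690, 2.214000)
  → (-1.020964, 1.011885)
0.220000: (-1.020964, 1.011885)
  k1 = (1.011885, 2.092976)
  predictor → (-0.798349, 1.472340)
  k2 = (1.472340, 1.636616)
  → (-0.747699, 1.422140)
(p(0.44), q(0.44)) ≈ (-0.7477, 1.4221)

-0.7477, 1.4221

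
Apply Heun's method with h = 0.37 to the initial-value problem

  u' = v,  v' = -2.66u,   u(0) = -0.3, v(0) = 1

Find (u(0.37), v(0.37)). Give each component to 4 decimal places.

Heun on (u,v): k1 = f(t_n, state_n); k2 = f(t_n + h, state_n + h·k1); state_{n+1} = state_n + (h/2)·(k1 + k2).
0.000000: (-0.300000, 1.000000)
  k1 = (1.000000, 0.798000)
  predictor → (0.070000, 1.295260)
  k2 = (1.295260, -0.186200)
  → (0.124623, 1.113183)
(u(0.37), v(0.37)) ≈ (0.1246, 1.1132)

0.1246, 1.1132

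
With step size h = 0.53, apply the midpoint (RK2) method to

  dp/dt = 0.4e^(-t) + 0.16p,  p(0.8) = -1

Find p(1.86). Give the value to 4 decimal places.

Midpoint: k1 = f(t_n, p_n); k2 = f(t_n + h/2, p_n + (h/2)·k1); p_{n+1} = p_n + h·k2.
t=0.800000, p=-1.000000:
  k1 = f(0.800000, -1.000000) = 0.019732
  k2 = f(1.065000, -0.994771) = -0.021272
  p ← -1.000000 + 0.53·(-0.021272) = -1.011274
t=1.330000, p=-1.011274:
  k1 = f(1.330000, -1.011274) = -0.056013
  k2 = f(1.595000, -1.026118) = -0.083015
  p ← -1.011274 + 0.53·(-0.083015) = -1.055272
p(1.86) ≈ -1.0553

-1.0553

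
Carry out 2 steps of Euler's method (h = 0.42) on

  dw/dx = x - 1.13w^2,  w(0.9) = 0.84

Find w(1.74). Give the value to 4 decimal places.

Euler: w_{n+1} = w_n + h·f(x_n, w_n).
x=0.900000, w=0.840000: f=0.102672 → w ← 0.840000 + 0.42·0.102672 = 0.883122
x=1.320000, w=0.883122: f=0.438707 → w ← 0.883122 + 0.42·0.438707 = 1.067379
w(1.74) ≈ 1.0674

1.0674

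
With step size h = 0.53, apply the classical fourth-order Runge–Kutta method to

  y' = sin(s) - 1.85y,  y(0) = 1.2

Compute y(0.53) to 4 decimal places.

RK4: k1 = f(s_n, y_n); k2 = f(s_n + h/2, y_n + (h/2)·k1); k3 = f(s_n + h/2, y_n + (h/2)·k2); k4 = f(s_n + h, y_n + h·k3); y_{n+1} = y_n + (h/6)·(k1 + 2k2 + 2k3 + k4).
s=0.000000, y=1.200000:
  k1 = f(0.000000, 1.200000) = -2.220000
  k2 = f(0.265000, 0.611700) = -0.869736
  k3 = f(0.265000, 0.969520) = -1.531703
  k4 = f(0.530000, 0.388198) = -0.212632
  y ← 1.200000 + (0.53/6)·(k1 + 2k2 + 2k3 + k4) = 0.560863
y(0.53) ≈ 0.5609

0.5609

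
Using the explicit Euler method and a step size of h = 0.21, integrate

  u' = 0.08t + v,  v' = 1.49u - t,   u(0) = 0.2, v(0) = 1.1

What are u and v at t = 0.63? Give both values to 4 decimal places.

Euler on (u,v): u_{n+1} = u_n + h·u', v_{n+1} = v_n + h·v'.
0.000000: (0.200000, 1.100000); f=(1.100000, 0.298000) → (0.431000, 1.162580)
0.210000: (0.431000, 1.162580); f=(1.179380, 0.432190) → (0.678670, 1.253340)
0.420000: (0.678670, 1.253340); f=(1.286940, 0.591218) → (0.948927, 1.377496)
(u(0.63), v(0.63)) ≈ (0.9489, 1.3775)

0.9489, 1.3775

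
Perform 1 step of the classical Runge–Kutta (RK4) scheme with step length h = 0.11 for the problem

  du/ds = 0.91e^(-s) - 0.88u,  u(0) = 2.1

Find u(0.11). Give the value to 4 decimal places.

RK4: k1 = f(s_n, u_n); k2 = f(s_n + h/2, u_n + (h/2)·k1); k3 = f(s_n + h/2, u_n + (h/2)·k2); k4 = f(s_n + h, u_n + h·k3); u_{n+1} = u_n + (h/6)·(k1 + 2k2 + 2k3 + k4).
s=0.000000, u=2.100000:
  k1 = f(0.000000, 2.100000) = -0.938000
  k2 = f(0.055000, 2.048410) = -0.941299
  k3 = f(0.055000, 2.048229) = -0.941140
  k4 = f(0.110000, 1.996475) = -0.941689
  u ← 2.100000 + (0.11/6)·(k1 + 2k2 + 2k3 + k4) = 1.996516
u(0.11) ≈ 1.9965

1.9965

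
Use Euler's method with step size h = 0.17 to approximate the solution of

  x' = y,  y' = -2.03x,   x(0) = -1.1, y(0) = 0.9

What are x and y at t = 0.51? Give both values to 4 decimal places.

-0.4564, 1.8582

Euler on (x,y): x_{n+1} = x_n + h·x', y_{n+1} = y_n + h·y'.
0.000000: (-1.100000, 0.900000); f=(0.900000, 2.233000) → (-0.947000, 1.279610)
0.170000: (-0.947000, 1.279610); f=(1.279610, 1.922410) → (-0.729466, 1.606420)
0.340000: (-0.729466, 1.606420); f=(1.606420, 1.480817) → (-0.456375, 1.858159)
(x(0.51), y(0.51)) ≈ (-0.4564, 1.8582)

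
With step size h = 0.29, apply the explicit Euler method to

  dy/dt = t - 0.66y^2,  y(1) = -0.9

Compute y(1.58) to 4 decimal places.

Euler: y_{n+1} = y_n + h·f(t_n, y_n).
t=1.000000, y=-0.900000: f=0.465400 → y ← -0.900000 + 0.29·0.465400 = -0.765034
t=1.290000, y=-0.765034: f=0.903717 → y ← -0.765034 + 0.29·0.903717 = -0.502956
y(1.58) ≈ -0.5030

-0.5030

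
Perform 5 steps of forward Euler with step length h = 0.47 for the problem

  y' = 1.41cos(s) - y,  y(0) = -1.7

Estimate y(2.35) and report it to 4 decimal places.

0.0335

Euler: y_{n+1} = y_n + h·f(s_n, y_n).
s=0.000000, y=-1.700000: f=3.110000 → y ← -1.700000 + 0.47·3.110000 = -0.238300
s=0.470000, y=-0.238300: f=1.495411 → y ← -0.238300 + 0.47·1.495411 = 0.464543
s=0.940000, y=0.464543: f=0.367058 → y ← 0.464543 + 0.47·0.367058 = 0.637060
s=1.410000, y=0.637060: f=-0.411313 → y ← 0.637060 + 0.47·(-0.411313) = 0.443743
s=1.880000, y=0.443743: f=-0.872806 → y ← 0.443743 + 0.47·(-0.872806) = 0.033524
y(2.35) ≈ 0.0335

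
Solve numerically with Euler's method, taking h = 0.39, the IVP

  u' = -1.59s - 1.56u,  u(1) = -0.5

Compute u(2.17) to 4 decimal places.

-1.5664

Euler: u_{n+1} = u_n + h·f(s_n, u_n).
s=1.000000, u=-0.500000: f=-0.810000 → u ← -0.500000 + 0.39·(-0.810000) = -0.815900
s=1.390000, u=-0.815900: f=-0.937296 → u ← -0.815900 + 0.39·(-0.937296) = -1.181445
s=1.780000, u=-1.181445: f=-0.987145 → u ← -1.181445 + 0.39·(-0.987145) = -1.566432
u(2.17) ≈ -1.5664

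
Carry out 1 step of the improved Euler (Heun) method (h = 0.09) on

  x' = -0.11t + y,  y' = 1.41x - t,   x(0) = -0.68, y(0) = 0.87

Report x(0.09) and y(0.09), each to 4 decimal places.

Heun on (x,y): k1 = f(t_n, state_n); k2 = f(t_n + h, state_n + h·k1); state_{n+1} = state_n + (h/2)·(k1 + k2).
0.000000: (-0.680000, 0.870000)
  k1 = (0.870000, -0.958800)
  predictor → (-0.601700, 0.783708)
  k2 = (0.773808, -0.938397)
  → (-0.606029, 0.784626)
(x(0.09), y(0.09)) ≈ (-0.6060, 0.7846)

-0.6060, 0.7846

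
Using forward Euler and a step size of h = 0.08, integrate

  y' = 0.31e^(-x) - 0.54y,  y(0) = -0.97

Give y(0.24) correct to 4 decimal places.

-0.7839

Euler: y_{n+1} = y_n + h·f(x_n, y_n).
x=0.000000, y=-0.970000: f=0.833800 → y ← -0.970000 + 0.08·0.833800 = -0.903296
x=0.080000, y=-0.903296: f=0.773946 → y ← -0.903296 + 0.08·0.773946 = -0.841380
x=0.160000, y=-0.841380: f=0.718510 → y ← -0.841380 + 0.08·0.718510 = -0.783900
y(0.24) ≈ -0.7839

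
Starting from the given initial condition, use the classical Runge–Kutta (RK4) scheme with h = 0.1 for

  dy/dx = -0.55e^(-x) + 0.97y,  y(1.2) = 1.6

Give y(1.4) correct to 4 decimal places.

1.9093

RK4: k1 = f(x_n, y_n); k2 = f(x_n + h/2, y_n + (h/2)·k1); k3 = f(x_n + h/2, y_n + (h/2)·k2); k4 = f(x_n + h, y_n + h·k3); y_{n+1} = y_n + (h/6)·(k1 + 2k2 + 2k3 + k4).
x=1.200000, y=1.600000:
  k1 = f(1.200000, 1.600000) = 1.386343
  k2 = f(1.250000, 1.669317) = 1.461660
  k3 = f(1.250000, 1.673083) = 1.465313
  k4 = f(1.300000, 1.746531) = 1.544243
  y ← 1.600000 + (0.1/6)·(k1 + 2k2 + 2k3 + k4) = 1.746409
x=1.300000, y=1.746409:
  k1 = f(1.300000, 1.746409) = 1.544124
  k2 = f(1.350000, 1.823615) = 1.626324
  k3 = f(1.350000, 1.827725) = 1.630311
  k4 = f(1.400000, 1.909440) = 1.716528
  y ← 1.746409 + (0.1/6)·(k1 + 2k2 + 2k3 + k4) = 1.909308
y(1.4) ≈ 1.9093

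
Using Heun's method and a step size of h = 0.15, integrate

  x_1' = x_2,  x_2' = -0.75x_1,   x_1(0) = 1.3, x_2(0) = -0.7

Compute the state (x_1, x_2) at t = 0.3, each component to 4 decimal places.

1.0480, -0.9665

Heun on (x_1,x_2): k1 = f(t_n, state_n); k2 = f(t_n + h, state_n + h·k1); state_{n+1} = state_n + (h/2)·(k1 + k2).
0.000000: (1.300000, -0.700000)
  k1 = (-0.700000, -0.975000)
  predictor → (1.195000, -0.846250)
  k2 = (-0.846250, -0.896250)
  → (1.184031, -0.840344)
0.150000: (1.184031, -0.840344)
  k1 = (-0.840344, -0.888023)
  predictor → (1.057980, -0.973547)
  k2 = (-0.973547, -0.793485)
  → (1.047989, -0.966457)
(x_1(0.3), x_2(0.3)) ≈ (1.0480, -0.9665)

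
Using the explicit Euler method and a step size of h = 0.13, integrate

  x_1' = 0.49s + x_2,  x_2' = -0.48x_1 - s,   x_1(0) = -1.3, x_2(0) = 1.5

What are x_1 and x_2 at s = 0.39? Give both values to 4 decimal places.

-0.6623, 1.6550

Euler on (x_1,x_2): x_1_{n+1} = x_1_n + h·x_1', x_2_{n+1} = x_2_n + h·x_2'.
0.000000: (-1.300000, 1.500000); f=(1.500000, 0.624000) → (-1.105000, 1.581120)
0.130000: (-1.105000, 1.581120); f=(1.644820, 0.400400) → (-0.891173, 1.633172)
0.260000: (-0.891173, 1.633172); f=(1.760572, 0.167763) → (-0.662299, 1.654981)
(x_1(0.39), x_2(0.39)) ≈ (-0.6623, 1.6550)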